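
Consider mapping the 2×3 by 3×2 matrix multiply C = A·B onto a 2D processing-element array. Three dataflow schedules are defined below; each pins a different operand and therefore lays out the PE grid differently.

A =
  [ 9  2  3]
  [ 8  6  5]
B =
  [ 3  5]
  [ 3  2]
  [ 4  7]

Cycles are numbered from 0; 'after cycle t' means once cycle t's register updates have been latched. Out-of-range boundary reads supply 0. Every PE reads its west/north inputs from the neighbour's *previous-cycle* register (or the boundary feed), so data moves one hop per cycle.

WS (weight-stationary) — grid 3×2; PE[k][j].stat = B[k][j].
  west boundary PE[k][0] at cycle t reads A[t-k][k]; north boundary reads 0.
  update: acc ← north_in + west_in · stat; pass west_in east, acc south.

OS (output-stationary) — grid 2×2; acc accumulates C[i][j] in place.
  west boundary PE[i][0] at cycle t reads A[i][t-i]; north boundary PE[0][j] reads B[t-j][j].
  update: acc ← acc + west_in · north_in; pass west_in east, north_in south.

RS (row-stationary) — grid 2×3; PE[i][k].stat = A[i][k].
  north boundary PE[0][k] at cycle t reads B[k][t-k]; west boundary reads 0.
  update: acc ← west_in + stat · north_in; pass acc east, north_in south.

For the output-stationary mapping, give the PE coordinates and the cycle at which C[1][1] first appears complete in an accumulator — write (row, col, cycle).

Under OS, C[1][1] lands at PE[1][1]:
  step 0 · PE1,1: acc=0; fwd→0 fwd↓0
  step 1 · PE1,1: acc=0; fwd→0 fwd↓0
  step 2 · PE1,1: acc=40; fwd→8 fwd↓5
  step 3 · PE1,1: acc=52; fwd→6 fwd↓2
  step 4 · PE1,1: acc=87; fwd→5 fwd↓7

(row, col, cycle) = (1, 1, 4)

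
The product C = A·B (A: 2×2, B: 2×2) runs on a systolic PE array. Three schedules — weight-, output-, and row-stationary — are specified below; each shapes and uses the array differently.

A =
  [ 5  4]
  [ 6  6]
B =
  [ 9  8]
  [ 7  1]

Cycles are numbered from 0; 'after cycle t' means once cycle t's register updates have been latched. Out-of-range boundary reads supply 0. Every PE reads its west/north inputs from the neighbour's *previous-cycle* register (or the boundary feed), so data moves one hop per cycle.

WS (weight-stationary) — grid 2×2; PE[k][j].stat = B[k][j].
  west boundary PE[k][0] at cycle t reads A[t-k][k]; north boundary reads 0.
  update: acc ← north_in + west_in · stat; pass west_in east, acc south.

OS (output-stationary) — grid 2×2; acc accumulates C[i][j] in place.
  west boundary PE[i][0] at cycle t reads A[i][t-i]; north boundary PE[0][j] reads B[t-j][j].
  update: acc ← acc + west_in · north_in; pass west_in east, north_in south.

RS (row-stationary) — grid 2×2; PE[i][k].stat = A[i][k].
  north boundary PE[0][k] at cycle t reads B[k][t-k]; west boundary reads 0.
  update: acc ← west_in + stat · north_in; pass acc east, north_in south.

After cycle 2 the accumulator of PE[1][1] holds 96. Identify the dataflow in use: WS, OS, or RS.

— WS: 2×2; PE[1][1] trace:
  c0 r1c1: 0 / 0 / 0
  c1 r1c1: 0 / 0 / 0
  c2 r1c1: 44 / 4 / 44
— OS: 2×2; PE[1][1] trace:
  c0 r1c1: 0 / 0 / 0
  c1 r1c1: 0 / 0 / 0
  c2 r1c1: 48 / 6 / 8
— RS: 2×2; PE[1][1] trace:
  c0 r1c1: 0 / 0 / 0
  c1 r1c1: 0 / 0 / 0
  c2 r1c1: 96 / 96 / 7

dataflow = RS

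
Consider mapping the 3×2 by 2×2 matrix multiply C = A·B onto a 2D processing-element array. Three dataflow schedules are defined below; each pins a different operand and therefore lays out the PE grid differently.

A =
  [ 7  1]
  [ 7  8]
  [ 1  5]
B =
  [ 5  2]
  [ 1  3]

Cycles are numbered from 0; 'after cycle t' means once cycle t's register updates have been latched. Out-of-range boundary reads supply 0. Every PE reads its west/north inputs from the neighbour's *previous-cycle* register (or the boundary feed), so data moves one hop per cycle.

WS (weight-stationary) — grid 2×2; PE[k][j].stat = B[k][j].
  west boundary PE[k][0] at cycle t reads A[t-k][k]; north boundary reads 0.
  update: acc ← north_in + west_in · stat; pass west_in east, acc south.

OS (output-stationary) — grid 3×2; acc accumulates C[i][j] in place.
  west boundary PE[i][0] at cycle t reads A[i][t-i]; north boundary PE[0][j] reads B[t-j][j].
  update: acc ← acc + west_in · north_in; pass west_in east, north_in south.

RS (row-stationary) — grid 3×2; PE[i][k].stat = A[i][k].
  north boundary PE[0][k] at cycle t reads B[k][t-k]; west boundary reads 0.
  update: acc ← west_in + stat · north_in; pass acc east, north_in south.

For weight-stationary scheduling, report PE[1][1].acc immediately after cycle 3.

Tracing WS — 2×2 array, target PE[1][1]:
  after 0 — PE[0][1] acc=0, pass-E 0, pass-S 0
  after 0 — PE[1][0] acc=0, pass-E 0, pass-S 0
  after 0 — PE[1][1] acc=0, pass-E 0, pass-S 0
  after 1 — PE[0][1] acc=14, pass-E 7, pass-S 14
  after 1 — PE[1][0] acc=36, pass-E 1, pass-S 36
  after 1 — PE[1][1] acc=0, pass-E 0, pass-S 0
  after 2 — PE[0][1] acc=14, pass-E 7, pass-S 14
  after 2 — PE[1][0] acc=43, pass-E 8, pass-S 43
  after 2 — PE[1][1] acc=17, pass-E 1, pass-S 17
  after 3 — PE[0][1] acc=2, pass-E 1, pass-S 2
  after 3 — PE[1][0] acc=10, pass-E 5, pass-S 10
  after 3 — PE[1][1] acc=38, pass-E 8, pass-S 38

PE[1][1].acc = 38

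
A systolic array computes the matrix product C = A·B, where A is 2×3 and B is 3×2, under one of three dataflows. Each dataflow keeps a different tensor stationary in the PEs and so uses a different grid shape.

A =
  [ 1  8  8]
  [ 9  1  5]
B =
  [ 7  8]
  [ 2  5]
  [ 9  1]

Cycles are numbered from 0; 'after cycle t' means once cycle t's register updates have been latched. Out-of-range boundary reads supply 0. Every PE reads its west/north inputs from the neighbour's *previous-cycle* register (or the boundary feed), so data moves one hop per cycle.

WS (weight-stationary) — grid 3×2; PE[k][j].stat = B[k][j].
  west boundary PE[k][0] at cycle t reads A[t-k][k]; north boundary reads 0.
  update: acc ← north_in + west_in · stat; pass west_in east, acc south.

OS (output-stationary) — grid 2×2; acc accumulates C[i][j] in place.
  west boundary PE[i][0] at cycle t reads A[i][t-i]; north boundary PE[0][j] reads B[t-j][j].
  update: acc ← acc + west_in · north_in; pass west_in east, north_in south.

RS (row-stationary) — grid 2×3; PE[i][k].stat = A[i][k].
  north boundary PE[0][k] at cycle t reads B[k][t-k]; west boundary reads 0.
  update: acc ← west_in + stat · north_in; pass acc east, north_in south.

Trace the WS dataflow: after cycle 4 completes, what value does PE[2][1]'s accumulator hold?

WS (3×2). Following PE[2][1] plus its west/north inputs:
  @0  [1,1]  acc 0  |  →0  ↓0
  @0  [2,0]  acc 0  |  →0  ↓0
  @0  [2,1]  acc 0  |  →0  ↓0
  @1  [1,1]  acc 0  |  →0  ↓0
  @1  [2,0]  acc 0  |  →0  ↓0
  @1  [2,1]  acc 0  |  →0  ↓0
  @2  [1,1]  acc 48  |  →8  ↓48
  @2  [2,0]  acc 95  |  →8  ↓95
  @2  [2,1]  acc 0  |  →0  ↓0
  @3  [1,1]  acc 77  |  →1  ↓77
  @3  [2,0]  acc 110  |  →5  ↓110
  @3  [2,1]  acc 56  |  →8  ↓56
  @4  [1,1]  acc 0  |  →0  ↓0
  @4  [2,0]  acc 0  |  →0  ↓0
  @4  [2,1]  acc 82  |  →5  ↓82

PE[2][1].acc = 82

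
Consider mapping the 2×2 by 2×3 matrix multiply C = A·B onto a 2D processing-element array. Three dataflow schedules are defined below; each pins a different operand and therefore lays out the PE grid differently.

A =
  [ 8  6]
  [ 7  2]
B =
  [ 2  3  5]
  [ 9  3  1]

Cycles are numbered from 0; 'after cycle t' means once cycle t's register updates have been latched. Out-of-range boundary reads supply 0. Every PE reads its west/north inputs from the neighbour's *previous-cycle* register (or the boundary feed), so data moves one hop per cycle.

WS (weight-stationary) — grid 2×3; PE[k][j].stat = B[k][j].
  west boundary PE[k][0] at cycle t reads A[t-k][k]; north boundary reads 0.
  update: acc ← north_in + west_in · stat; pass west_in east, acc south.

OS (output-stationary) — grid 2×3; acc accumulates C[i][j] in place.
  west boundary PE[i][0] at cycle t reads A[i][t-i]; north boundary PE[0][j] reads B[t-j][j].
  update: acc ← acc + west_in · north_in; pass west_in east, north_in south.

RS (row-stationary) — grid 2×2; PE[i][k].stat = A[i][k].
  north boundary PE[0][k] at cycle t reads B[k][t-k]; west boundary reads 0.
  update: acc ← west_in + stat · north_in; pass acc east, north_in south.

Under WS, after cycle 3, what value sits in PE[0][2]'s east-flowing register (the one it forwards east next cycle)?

WS (2×3). Following PE[0][2] plus its west/north inputs:
  c0 r0c1: 0 / 0 / 0
  c0 r0c2: 0 / 0 / 0
  c1 r0c1: 24 / 8 / 24
  c1 r0c2: 0 / 0 / 0
  c2 r0c1: 21 / 7 / 21
  c2 r0c2: 40 / 8 / 40
  c3 r0c1: 0 / 0 / 0
  c3 r0c2: 35 / 7 / 35

register = 7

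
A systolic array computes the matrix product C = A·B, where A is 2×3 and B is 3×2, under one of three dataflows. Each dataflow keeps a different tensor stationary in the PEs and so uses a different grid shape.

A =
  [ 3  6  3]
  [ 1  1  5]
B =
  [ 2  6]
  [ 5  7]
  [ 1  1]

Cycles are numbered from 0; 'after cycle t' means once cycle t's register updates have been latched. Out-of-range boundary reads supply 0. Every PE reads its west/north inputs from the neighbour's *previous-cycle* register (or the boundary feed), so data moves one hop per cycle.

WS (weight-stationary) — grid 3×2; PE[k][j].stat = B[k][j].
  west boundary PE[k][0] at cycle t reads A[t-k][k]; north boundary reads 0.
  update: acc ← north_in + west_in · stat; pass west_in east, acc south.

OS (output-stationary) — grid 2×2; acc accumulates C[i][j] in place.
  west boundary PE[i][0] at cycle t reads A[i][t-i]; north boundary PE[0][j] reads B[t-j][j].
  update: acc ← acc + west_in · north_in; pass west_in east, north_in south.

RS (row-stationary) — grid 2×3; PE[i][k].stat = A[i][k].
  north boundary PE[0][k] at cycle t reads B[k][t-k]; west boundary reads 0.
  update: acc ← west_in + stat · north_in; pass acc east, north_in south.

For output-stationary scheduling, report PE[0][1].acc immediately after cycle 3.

Tracing OS — 2×2 array, target PE[0][1]:
  0: (0,0).acc=6  regs=<3,2>
  0: (0,1).acc=0  regs=<0,0>
  1: (0,0).acc=36  regs=<6,5>
  1: (0,1).acc=18  regs=<3,6>
  2: (0,0).acc=39  regs=<3,1>
  2: (0,1).acc=60  regs=<6,7>
  3: (0,0).acc=39  regs=<0,0>
  3: (0,1).acc=63  regs=<3,1>

PE[0][1].acc = 63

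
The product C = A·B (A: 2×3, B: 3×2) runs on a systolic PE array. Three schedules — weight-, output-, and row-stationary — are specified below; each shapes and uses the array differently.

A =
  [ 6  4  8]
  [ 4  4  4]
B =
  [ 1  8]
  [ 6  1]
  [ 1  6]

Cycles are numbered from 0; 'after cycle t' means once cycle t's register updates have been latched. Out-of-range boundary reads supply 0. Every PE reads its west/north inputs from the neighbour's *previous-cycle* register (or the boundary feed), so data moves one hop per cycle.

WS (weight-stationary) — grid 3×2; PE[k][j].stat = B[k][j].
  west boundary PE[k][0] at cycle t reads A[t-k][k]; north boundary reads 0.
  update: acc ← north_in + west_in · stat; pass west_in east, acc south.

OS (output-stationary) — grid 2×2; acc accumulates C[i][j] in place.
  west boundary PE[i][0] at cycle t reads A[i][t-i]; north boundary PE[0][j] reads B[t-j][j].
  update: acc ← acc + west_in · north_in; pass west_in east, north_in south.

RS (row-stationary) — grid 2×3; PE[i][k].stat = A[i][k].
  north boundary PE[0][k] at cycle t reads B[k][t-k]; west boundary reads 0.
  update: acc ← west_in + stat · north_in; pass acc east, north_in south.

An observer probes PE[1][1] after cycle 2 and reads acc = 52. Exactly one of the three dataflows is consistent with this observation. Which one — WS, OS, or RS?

dataflow = WS

— WS: 3×2; PE[1][1] trace:
  0: (1,1).acc=0  regs=<0,0>
  1: (1,1).acc=0  regs=<0,0>
  2: (1,1).acc=52  regs=<4,52>
— OS: 2×2; PE[1][1] trace:
  0: (1,1).acc=0  regs=<0,0>
  1: (1,1).acc=0  regs=<0,0>
  2: (1,1).acc=32  regs=<4,8>
— RS: 2×3; PE[1][1] trace:
  0: (1,1).acc=0  regs=<0,0>
  1: (1,1).acc=0  regs=<0,0>
  2: (1,1).acc=28  regs=<28,6>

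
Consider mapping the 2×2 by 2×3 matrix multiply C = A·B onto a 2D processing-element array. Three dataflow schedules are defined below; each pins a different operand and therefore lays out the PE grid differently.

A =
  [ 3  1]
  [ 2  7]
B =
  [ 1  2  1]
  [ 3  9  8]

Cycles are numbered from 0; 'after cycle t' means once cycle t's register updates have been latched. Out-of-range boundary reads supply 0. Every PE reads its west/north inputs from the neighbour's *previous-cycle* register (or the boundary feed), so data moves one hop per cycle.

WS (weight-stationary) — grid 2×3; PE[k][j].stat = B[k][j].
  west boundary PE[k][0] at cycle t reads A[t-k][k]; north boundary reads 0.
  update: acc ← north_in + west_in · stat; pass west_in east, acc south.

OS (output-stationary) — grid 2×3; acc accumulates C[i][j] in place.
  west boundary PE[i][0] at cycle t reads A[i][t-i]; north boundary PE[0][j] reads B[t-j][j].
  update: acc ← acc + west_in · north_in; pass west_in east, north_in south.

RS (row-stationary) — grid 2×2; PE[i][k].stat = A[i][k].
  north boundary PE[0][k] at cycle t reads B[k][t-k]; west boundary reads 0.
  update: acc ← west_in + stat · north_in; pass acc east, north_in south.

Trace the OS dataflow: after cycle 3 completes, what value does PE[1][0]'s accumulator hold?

PE[1][0].acc = 23

OS 2×3: PE[1][0] cycle-by-cycle (with neighbour feeds):
  @0  [0,0]  acc 3  |  →3  ↓1
  @0  [1,0]  acc 0  |  →0  ↓0
  @1  [0,0]  acc 6  |  →1  ↓3
  @1  [1,0]  acc 2  |  →2  ↓1
  @2  [0,0]  acc 6  |  →0  ↓0
  @2  [1,0]  acc 23  |  →7  ↓3
  @3  [0,0]  acc 6  |  →0  ↓0
  @3  [1,0]  acc 23  |  →0  ↓0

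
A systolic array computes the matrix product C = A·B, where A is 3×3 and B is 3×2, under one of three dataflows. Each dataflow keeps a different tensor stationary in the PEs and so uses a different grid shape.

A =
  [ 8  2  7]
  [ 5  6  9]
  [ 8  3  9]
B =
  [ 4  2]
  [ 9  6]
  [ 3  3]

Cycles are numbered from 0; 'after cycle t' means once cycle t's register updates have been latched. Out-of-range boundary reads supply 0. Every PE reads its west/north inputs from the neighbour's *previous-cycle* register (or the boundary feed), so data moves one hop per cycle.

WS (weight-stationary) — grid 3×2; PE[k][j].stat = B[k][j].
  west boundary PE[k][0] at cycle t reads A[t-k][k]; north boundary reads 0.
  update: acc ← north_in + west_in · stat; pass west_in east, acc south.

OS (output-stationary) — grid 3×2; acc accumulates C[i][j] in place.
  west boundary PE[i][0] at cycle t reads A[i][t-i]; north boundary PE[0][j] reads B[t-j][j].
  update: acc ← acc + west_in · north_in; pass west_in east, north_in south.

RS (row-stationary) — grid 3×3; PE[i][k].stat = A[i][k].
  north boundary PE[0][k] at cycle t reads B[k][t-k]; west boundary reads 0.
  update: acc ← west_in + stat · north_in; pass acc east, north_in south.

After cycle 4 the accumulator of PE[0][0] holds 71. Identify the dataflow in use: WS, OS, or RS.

Under WS (3×2), PE[0][0]:
  0: (0,0).acc=32  regs=<8,32>
  1: (0,0).acc=20  regs=<5,20>
  2: (0,0).acc=32  regs=<8,32>
  3: (0,0).acc=0  regs=<0,0>
  4: (0,0).acc=0  regs=<0,0>
Under OS (3×2), PE[0][0]:
  0: (0,0).acc=32  regs=<8,4>
  1: (0,0).acc=50  regs=<2,9>
  2: (0,0).acc=71  regs=<7,3>
  3: (0,0).acc=71  regs=<0,0>
  4: (0,0).acc=71  regs=<0,0>
Under RS (3×3), PE[0][0]:
  0: (0,0).acc=32  regs=<32,4>
  1: (0,0).acc=16  regs=<16,2>
  2: (0,0).acc=0  regs=<0,0>
  3: (0,0).acc=0  regs=<0,0>
  4: (0,0).acc=0  regs=<0,0>

dataflow = OS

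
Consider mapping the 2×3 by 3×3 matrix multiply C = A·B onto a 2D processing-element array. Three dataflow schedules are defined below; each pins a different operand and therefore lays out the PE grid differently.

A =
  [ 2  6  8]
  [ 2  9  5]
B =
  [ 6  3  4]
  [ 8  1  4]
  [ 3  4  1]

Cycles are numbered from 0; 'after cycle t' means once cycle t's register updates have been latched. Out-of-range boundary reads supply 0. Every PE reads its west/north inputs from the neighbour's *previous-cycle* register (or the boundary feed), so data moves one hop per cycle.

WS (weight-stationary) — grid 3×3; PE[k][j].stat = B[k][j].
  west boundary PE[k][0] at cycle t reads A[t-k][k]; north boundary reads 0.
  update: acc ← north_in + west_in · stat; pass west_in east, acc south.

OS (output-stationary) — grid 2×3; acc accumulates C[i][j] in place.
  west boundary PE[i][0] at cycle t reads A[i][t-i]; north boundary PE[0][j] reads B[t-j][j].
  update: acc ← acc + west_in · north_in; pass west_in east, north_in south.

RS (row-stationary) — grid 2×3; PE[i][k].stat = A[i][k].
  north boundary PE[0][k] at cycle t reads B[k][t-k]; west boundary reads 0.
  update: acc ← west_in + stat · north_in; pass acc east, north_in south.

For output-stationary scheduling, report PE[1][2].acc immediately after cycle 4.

PE[1][2].acc = 44

OS on a 2×3 grid — tracing PE[1][2] and its feeders:
  0: (0,2).acc=0  regs=<0,0>
  0: (1,1).acc=0  regs=<0,0>
  0: (1,2).acc=0  regs=<0,0>
  1: (0,2).acc=0  regs=<0,0>
  1: (1,1).acc=0  regs=<0,0>
  1: (1,2).acc=0  regs=<0,0>
  2: (0,2).acc=8  regs=<2,4>
  2: (1,1).acc=6  regs=<2,3>
  2: (1,2).acc=0  regs=<0,0>
  3: (0,2).acc=32  regs=<6,4>
  3: (1,1).acc=15  regs=<9,1>
  3: (1,2).acc=8  regs=<2,4>
  4: (0,2).acc=40  regs=<8,1>
  4: (1,1).acc=35  regs=<5,4>
  4: (1,2).acc=44  regs=<9,4>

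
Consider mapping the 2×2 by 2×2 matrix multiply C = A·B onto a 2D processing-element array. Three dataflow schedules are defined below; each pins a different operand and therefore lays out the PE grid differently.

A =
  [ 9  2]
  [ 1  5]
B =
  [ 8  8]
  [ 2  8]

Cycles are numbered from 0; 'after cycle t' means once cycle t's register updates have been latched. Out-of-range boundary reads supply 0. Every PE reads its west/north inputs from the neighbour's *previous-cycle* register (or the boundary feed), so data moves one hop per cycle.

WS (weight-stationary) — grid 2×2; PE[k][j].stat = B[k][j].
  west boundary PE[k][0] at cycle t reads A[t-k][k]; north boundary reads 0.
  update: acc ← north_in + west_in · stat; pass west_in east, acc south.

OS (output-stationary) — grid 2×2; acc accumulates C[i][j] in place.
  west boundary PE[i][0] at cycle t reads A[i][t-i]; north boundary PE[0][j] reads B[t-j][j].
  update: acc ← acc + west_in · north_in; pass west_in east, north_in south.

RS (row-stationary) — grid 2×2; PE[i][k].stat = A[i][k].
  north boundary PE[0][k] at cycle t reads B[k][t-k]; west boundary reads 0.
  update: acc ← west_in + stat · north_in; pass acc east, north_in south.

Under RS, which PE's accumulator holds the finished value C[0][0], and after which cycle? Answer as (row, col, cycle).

(row, col, cycle) = (0, 1, 1)

RS — PE[0][1] is where C[0][0] collects:
  after 0 — PE[0][1] acc=0, pass-E 0, pass-S 0
  after 1 — PE[0][1] acc=76, pass-E 76, pass-S 2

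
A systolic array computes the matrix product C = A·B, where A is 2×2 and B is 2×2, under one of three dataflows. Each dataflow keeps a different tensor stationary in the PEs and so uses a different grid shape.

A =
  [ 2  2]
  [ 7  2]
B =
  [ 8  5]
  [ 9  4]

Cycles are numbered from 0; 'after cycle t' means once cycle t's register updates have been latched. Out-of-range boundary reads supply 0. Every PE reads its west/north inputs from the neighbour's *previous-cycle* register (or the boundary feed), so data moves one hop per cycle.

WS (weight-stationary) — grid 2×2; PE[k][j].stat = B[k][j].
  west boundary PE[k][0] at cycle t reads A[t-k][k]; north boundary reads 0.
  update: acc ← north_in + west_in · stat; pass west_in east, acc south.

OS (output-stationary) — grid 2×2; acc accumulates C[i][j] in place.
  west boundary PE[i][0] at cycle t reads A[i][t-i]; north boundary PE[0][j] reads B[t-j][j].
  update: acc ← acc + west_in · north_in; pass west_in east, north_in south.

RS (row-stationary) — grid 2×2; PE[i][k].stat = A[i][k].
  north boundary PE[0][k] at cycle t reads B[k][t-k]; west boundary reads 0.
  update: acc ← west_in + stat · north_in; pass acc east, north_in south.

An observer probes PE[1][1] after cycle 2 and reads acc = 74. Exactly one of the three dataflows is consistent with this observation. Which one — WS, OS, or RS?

WS [2×2] PE[1][1] across cycles:
  t=0 PE[1][1]: acc=0 h=0 v=0
  t=1 PE[1][1]: acc=0 h=0 v=0
  t=2 PE[1][1]: acc=18 h=2 v=18
OS [2×2] PE[1][1] across cycles:
  t=0 PE[1][1]: acc=0 h=0 v=0
  t=1 PE[1][1]: acc=0 h=0 v=0
  t=2 PE[1][1]: acc=35 h=7 v=5
RS [2×2] PE[1][1] across cycles:
  t=0 PE[1][1]: acc=0 h=0 v=0
  t=1 PE[1][1]: acc=0 h=0 v=0
  t=2 PE[1][1]: acc=74 h=74 v=9

dataflow = RS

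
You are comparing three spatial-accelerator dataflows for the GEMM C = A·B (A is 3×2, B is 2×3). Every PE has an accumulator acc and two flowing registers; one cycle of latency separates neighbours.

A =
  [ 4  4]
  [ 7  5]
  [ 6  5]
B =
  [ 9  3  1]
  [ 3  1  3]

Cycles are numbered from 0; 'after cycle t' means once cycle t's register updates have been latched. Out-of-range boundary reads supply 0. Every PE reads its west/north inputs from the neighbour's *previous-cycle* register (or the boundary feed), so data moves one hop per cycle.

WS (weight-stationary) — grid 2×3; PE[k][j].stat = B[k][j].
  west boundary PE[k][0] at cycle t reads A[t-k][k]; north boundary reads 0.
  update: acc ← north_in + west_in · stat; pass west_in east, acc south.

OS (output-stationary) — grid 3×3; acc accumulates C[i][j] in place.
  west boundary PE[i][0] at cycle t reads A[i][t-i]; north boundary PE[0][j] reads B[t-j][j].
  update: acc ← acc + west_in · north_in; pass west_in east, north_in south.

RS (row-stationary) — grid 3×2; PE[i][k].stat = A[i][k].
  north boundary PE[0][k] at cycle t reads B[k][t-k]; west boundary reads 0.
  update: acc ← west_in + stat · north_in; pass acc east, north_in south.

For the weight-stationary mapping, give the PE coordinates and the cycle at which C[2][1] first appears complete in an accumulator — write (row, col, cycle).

(row, col, cycle) = (1, 1, 4)

Under WS, C[2][1] lands at PE[1][1]:
  cycle 0: PE[1][1] → acc 0, east 0, south 0
  cycle 1: PE[1][1] → acc 0, east 0, south 0
  cycle 2: PE[1][1] → acc 16, east 4, south 16
  cycle 3: PE[1][1] → acc 26, east 5, south 26
  cycle 4: PE[1][1] → acc 23, east 5, south 23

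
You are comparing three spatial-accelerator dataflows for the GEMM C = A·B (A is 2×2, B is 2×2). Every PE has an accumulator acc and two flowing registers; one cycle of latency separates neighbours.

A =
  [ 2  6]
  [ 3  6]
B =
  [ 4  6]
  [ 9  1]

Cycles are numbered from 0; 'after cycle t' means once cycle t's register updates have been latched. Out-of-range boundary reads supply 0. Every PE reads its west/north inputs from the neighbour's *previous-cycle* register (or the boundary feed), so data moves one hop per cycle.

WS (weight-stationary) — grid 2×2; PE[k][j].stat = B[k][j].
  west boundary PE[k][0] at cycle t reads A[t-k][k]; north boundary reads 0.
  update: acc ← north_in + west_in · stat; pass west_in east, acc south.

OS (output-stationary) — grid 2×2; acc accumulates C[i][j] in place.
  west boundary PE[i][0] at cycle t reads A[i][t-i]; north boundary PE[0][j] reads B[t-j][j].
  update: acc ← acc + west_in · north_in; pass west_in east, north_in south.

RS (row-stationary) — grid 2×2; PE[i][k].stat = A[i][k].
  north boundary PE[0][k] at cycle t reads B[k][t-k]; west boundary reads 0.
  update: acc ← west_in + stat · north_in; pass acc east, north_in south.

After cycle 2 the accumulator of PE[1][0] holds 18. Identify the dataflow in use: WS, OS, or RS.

dataflow = RS

— WS: 2×2; PE[1][0] trace:
  [0] (1,0) acc=0 (h:0 v:0)
  [1] (1,0) acc=62 (h:6 v:62)
  [2] (1,0) acc=66 (h:6 v:66)
— OS: 2×2; PE[1][0] trace:
  [0] (1,0) acc=0 (h:0 v:0)
  [1] (1,0) acc=12 (h:3 v:4)
  [2] (1,0) acc=66 (h:6 v:9)
— RS: 2×2; PE[1][0] trace:
  [0] (1,0) acc=0 (h:0 v:0)
  [1] (1,0) acc=12 (h:12 v:4)
  [2] (1,0) acc=18 (h:18 v:6)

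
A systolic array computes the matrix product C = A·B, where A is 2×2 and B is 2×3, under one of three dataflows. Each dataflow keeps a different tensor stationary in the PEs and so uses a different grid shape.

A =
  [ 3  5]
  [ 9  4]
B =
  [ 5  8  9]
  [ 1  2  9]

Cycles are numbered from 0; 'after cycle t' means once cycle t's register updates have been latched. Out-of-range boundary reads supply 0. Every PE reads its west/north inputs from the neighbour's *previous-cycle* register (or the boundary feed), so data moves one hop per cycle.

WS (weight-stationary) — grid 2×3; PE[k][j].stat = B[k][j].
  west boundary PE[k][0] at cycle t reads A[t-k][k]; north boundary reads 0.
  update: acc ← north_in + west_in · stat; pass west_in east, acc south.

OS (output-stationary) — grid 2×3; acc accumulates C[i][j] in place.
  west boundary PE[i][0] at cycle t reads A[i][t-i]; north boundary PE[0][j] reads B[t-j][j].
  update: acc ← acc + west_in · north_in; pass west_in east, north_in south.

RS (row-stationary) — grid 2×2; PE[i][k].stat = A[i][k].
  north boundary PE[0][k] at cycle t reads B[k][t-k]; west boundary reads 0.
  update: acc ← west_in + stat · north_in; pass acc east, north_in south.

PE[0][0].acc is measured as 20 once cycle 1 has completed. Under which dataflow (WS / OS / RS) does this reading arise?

— WS: 2×3; PE[0][0] trace:
  [0] (0,0) acc=15 (h:3 v:15)
  [1] (0,0) acc=45 (h:9 v:45)
— OS: 2×3; PE[0][0] trace:
  [0] (0,0) acc=15 (h:3 v:5)
  [1] (0,0) acc=20 (h:5 v:1)
— RS: 2×2; PE[0][0] trace:
  [0] (0,0) acc=15 (h:15 v:5)
  [1] (0,0) acc=24 (h:24 v:8)

dataflow = OS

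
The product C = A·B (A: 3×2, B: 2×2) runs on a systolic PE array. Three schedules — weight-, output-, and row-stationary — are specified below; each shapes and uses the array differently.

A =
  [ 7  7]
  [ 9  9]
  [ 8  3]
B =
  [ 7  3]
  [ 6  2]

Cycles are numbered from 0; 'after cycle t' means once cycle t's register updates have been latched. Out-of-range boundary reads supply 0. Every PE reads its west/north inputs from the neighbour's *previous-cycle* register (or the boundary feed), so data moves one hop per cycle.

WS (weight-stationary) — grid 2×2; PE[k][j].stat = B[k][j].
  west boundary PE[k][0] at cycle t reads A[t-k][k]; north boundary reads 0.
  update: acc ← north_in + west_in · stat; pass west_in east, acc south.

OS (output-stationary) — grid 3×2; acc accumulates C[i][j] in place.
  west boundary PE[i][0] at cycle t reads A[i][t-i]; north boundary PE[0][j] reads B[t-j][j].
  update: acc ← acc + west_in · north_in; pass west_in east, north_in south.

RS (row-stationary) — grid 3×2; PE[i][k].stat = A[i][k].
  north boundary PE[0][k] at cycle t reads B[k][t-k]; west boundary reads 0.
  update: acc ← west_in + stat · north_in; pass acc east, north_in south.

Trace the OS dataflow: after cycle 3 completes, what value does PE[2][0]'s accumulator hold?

OS (3×2). Following PE[2][0] plus its west/north inputs:
  after 0 — PE[1][0] acc=0, pass-E 0, pass-S 0
  after 0 — PE[2][0] acc=0, pass-E 0, pass-S 0
  after 1 — PE[1][0] acc=63, pass-E 9, pass-S 7
  after 1 — PE[2][0] acc=0, pass-E 0, pass-S 0
  after 2 — PE[1][0] acc=117, pass-E 9, pass-S 6
  after 2 — PE[2][0] acc=56, pass-E 8, pass-S 7
  after 3 — PE[1][0] acc=117, pass-E 0, pass-S 0
  after 3 — PE[2][0] acc=74, pass-E 3, pass-S 6

PE[2][0].acc = 74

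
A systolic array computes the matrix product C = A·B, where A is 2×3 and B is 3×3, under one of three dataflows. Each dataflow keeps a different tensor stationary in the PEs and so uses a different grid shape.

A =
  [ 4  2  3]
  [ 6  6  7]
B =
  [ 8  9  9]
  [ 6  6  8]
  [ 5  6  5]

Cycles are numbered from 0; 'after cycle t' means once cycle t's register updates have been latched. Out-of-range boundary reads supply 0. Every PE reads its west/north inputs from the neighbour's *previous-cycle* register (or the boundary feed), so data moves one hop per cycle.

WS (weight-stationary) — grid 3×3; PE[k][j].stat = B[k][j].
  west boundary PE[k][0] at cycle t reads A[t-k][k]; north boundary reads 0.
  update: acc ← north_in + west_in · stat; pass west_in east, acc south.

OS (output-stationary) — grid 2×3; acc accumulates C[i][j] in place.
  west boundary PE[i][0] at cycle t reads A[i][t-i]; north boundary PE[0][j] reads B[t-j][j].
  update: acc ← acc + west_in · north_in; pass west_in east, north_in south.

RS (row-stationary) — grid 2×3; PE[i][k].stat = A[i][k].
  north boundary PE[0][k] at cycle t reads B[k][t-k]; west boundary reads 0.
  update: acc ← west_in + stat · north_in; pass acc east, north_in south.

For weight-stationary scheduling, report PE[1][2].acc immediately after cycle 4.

PE[1][2].acc = 102

WS 3×3: PE[1][2] cycle-by-cycle (with neighbour feeds):
  t=0 PE[0][2]: acc=0 h=0 v=0
  t=0 PE[1][1]: acc=0 h=0 v=0
  t=0 PE[1][2]: acc=0 h=0 v=0
  t=1 PE[0][2]: acc=0 h=0 v=0
  t=1 PE[1][1]: acc=0 h=0 v=0
  t=1 PE[1][2]: acc=0 h=0 v=0
  t=2 PE[0][2]: acc=36 h=4 v=36
  t=2 PE[1][1]: acc=48 h=2 v=48
  t=2 PE[1][2]: acc=0 h=0 v=0
  t=3 PE[0][2]: acc=54 h=6 v=54
  t=3 PE[1][1]: acc=90 h=6 v=90
  t=3 PE[1][2]: acc=52 h=2 v=52
  t=4 PE[0][2]: acc=0 h=0 v=0
  t=4 PE[1][1]: acc=0 h=0 v=0
  t=4 PE[1][2]: acc=102 h=6 v=102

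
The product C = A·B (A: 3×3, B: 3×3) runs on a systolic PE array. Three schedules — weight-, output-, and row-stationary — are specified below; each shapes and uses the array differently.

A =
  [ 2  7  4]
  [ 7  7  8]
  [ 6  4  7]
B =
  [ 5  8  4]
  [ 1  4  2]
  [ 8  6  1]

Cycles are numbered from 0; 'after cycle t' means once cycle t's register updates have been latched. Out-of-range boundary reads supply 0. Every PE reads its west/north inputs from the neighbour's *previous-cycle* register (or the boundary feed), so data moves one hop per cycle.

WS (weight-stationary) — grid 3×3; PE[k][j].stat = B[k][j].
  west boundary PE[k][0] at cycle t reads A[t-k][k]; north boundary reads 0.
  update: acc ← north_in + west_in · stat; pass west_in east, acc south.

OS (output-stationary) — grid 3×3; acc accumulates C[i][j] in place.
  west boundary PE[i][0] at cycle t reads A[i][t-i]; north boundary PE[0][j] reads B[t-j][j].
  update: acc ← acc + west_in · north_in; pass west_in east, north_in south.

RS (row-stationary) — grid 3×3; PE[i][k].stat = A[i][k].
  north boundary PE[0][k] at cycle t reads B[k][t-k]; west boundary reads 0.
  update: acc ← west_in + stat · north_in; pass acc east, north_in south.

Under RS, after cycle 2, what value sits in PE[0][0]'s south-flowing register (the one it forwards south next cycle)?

RS on a 3×3 grid — tracing PE[0][0] and its feeders:
  c0 r0c0: 10 / 10 / 5
  c1 r0c0: 16 / 16 / 8
  c2 r0c0: 8 / 8 / 4

register = 4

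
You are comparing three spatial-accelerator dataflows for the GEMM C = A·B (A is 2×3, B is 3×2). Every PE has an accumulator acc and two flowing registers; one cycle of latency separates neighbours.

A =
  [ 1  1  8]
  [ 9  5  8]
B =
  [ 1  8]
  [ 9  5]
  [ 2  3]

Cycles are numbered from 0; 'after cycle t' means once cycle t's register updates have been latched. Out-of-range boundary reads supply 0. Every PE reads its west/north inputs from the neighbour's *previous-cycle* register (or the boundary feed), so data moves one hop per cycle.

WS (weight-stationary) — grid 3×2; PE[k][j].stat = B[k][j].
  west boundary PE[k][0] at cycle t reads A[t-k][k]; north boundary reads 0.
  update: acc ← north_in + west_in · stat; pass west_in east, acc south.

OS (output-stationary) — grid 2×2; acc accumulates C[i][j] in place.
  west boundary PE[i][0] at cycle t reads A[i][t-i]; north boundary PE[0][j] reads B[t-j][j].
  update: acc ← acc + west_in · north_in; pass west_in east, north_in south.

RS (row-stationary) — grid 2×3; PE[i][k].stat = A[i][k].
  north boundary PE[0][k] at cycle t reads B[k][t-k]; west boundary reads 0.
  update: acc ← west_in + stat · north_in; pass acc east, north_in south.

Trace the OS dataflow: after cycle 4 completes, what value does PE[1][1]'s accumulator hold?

OS (2×2). Following PE[1][1] plus its west/north inputs:
  @0  [0,1]  acc 0  |  →0  ↓0
  @0  [1,0]  acc 0  |  →0  ↓0
  @0  [1,1]  acc 0  |  →0  ↓0
  @1  [0,1]  acc 8  |  →1  ↓8
  @1  [1,0]  acc 9  |  →9  ↓1
  @1  [1,1]  acc 0  |  →0  ↓0
  @2  [0,1]  acc 13  |  →1  ↓5
  @2  [1,0]  acc 54  |  →5  ↓9
  @2  [1,1]  acc 72  |  →9  ↓8
  @3  [0,1]  acc 37  |  →8  ↓3
  @3  [1,0]  acc 70  |  →8  ↓2
  @3  [1,1]  acc 97  |  →5  ↓5
  @4  [0,1]  acc 37  |  →0  ↓0
  @4  [1,0]  acc 70  |  →0  ↓0
  @4  [1,1]  acc 121  |  →8  ↓3

PE[1][1].acc = 121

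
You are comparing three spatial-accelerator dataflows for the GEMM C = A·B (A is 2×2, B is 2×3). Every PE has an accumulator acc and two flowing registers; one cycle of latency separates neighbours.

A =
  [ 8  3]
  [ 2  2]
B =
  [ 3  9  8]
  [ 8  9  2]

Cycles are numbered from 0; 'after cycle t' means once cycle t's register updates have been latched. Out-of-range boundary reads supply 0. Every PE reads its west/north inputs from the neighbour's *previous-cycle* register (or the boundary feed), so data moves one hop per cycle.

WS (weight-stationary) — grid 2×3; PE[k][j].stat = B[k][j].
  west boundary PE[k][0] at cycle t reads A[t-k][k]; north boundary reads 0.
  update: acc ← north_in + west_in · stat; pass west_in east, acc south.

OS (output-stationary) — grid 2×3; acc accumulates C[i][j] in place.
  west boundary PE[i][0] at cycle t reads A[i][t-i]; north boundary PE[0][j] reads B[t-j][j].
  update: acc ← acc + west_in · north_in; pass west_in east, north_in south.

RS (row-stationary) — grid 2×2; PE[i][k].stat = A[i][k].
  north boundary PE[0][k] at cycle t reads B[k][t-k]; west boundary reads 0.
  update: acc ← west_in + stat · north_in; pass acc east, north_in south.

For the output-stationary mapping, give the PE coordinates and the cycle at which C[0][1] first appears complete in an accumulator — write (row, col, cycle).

Under OS, C[0][1] lands at PE[0][1]:
  c0 r0c1: 0 / 0 / 0
  c1 r0c1: 72 / 8 / 9
  c2 r0c1: 99 / 3 / 9

(row, col, cycle) = (0, 1, 2)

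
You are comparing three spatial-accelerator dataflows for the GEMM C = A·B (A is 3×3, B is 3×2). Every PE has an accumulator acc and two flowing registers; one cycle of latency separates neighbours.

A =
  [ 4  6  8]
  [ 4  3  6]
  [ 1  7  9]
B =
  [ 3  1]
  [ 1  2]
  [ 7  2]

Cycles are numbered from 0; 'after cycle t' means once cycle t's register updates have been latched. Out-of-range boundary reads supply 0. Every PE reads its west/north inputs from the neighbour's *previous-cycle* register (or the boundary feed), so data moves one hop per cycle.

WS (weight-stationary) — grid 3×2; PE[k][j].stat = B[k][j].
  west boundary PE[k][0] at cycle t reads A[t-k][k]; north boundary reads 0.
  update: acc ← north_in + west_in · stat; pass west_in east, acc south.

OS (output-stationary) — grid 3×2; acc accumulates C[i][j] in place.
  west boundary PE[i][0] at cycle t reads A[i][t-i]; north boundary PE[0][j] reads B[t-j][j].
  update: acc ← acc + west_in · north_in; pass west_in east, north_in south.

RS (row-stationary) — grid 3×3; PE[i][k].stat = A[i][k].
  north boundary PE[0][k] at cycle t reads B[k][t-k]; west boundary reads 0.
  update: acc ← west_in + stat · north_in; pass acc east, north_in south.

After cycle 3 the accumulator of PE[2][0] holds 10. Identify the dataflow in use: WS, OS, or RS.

Under WS (3×2), PE[2][0]:
  c0 r2c0: 0 / 0 / 0
  c1 r2c0: 0 / 0 / 0
  c2 r2c0: 74 / 8 / 74
  c3 r2c0: 57 / 6 / 57
Under OS (3×2), PE[2][0]:
  c0 r2c0: 0 / 0 / 0
  c1 r2c0: 0 / 0 / 0
  c2 r2c0: 3 / 1 / 3
  c3 r2c0: 10 / 7 / 1
Under RS (3×3), PE[2][0]:
  c0 r2c0: 0 / 0 / 0
  c1 r2c0: 0 / 0 / 0
  c2 r2c0: 3 / 3 / 3
  c3 r2c0: 1 / 1 / 1

dataflow = OS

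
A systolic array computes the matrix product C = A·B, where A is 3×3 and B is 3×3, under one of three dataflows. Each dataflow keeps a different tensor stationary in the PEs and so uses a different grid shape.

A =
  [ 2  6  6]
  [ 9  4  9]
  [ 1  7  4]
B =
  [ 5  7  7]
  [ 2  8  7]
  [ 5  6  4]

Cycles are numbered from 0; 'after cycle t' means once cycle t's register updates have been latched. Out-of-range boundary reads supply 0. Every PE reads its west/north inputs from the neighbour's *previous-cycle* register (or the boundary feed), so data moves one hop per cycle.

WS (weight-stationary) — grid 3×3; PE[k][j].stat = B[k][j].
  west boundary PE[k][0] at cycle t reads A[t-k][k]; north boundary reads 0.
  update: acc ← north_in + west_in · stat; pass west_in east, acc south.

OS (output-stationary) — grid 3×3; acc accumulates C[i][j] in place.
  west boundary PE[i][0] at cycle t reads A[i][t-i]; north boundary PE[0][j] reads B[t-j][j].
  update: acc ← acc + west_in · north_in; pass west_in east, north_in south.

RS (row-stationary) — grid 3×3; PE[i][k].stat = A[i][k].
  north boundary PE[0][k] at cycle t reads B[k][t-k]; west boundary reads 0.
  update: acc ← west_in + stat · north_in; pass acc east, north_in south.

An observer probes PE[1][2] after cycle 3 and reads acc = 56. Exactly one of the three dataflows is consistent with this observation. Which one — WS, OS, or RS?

WS (3×3 grid), PE[1][2]:
  0: (1,2).acc=0  regs=<0,0>
  1: (1,2).acc=0  regs=<0,0>
  2: (1,2).acc=0  regs=<0,0>
  3: (1,2).acc=56  regs=<6,56>
OS (3×3 grid), PE[1][2]:
  0: (1,2).acc=0  regs=<0,0>
  1: (1,2).acc=0  regs=<0,0>
  2: (1,2).acc=0  regs=<0,0>
  3: (1,2).acc=63  regs=<9,7>
RS (3×3 grid), PE[1][2]:
  0: (1,2).acc=0  regs=<0,0>
  1: (1,2).acc=0  regs=<0,0>
  2: (1,2).acc=0  regs=<0,0>
  3: (1,2).acc=98  regs=<98,5>

dataflow = WS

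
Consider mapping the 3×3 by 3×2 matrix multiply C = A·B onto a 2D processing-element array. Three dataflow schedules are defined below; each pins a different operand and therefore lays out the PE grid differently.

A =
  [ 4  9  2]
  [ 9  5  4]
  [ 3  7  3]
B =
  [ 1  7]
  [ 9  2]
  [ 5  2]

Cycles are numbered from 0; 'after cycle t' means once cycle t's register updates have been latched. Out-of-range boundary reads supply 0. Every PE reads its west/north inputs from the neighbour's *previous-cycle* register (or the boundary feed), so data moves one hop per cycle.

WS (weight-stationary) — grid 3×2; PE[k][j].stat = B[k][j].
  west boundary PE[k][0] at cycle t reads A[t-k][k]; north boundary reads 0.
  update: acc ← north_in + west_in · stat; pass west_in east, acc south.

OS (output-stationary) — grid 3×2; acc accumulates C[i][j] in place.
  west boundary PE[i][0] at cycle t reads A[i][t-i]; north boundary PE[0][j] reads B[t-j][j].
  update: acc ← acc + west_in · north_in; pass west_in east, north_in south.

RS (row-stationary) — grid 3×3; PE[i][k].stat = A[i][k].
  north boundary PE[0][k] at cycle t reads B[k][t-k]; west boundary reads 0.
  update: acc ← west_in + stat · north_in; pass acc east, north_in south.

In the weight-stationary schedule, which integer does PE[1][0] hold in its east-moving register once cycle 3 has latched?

WS 3×2: PE[1][0] cycle-by-cycle (with neighbour feeds):
  [0] (0,0) acc=4 (h:4 v:4)
  [0] (1,0) acc=0 (h:0 v:0)
  [1] (0,0) acc=9 (h:9 v:9)
  [1] (1,0) acc=85 (h:9 v:85)
  [2] (0,0) acc=3 (h:3 v:3)
  [2] (1,0) acc=54 (h:5 v:54)
  [3] (0,0) acc=0 (h:0 v:0)
  [3] (1,0) acc=66 (h:7 v:66)

register = 7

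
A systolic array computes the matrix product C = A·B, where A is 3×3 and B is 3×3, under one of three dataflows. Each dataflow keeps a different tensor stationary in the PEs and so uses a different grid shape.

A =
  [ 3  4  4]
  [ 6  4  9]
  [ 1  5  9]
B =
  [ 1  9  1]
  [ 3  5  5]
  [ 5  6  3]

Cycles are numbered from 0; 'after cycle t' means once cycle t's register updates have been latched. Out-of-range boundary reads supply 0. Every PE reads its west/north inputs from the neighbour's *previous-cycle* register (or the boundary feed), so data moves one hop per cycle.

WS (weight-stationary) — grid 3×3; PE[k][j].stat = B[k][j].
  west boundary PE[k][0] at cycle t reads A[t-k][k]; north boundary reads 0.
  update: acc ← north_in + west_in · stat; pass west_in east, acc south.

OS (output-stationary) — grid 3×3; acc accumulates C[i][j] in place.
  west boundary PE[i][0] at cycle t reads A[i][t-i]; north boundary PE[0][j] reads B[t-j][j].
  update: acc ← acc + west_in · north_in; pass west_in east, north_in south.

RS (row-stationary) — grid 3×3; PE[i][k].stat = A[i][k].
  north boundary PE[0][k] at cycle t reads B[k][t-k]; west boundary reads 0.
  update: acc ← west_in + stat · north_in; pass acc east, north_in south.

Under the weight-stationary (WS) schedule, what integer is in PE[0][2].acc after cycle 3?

WS on a 3×3 grid — tracing PE[0][2] and its feeders:
  [0] (0,1) acc=0 (h:0 v:0)
  [0] (0,2) acc=0 (h:0 v:0)
  [1] (0,1) acc=27 (h:3 v:27)
  [1] (0,2) acc=0 (h:0 v:0)
  [2] (0,1) acc=54 (h:6 v:54)
  [2] (0,2) acc=3 (h:3 v:3)
  [3] (0,1) acc=9 (h:1 v:9)
  [3] (0,2) acc=6 (h:6 v:6)

PE[0][2].acc = 6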